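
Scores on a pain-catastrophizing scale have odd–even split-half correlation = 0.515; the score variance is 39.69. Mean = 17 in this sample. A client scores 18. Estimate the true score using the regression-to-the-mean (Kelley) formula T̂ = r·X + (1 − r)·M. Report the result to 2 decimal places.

17.68

Spearman-Brown: r = 2(0.515) / (1 + 0.515) = 1.030 / 1.515 ≈ 0.680
Estimated true score = 0.680·18 + (1 − 0.680)·17 ≈ 17.680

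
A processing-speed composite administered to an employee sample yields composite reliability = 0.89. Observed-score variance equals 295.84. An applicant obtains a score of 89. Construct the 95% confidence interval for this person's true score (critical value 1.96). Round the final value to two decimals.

[77.82, 100.18]

σ = 295.84^(1/2) = 17.200
The standard error of measurement is 17.200·√(1 − 0.890) ≈ 17.200·0.332 ≈ 5.705.
Half-width = 1.96·5.705 ≈ 11.181
CI = 89 ± 11.181 → [77.819, 100.181]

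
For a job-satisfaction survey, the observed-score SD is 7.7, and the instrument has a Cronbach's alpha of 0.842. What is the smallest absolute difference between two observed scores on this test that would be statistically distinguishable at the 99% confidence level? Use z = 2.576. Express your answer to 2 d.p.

11.15

SEM = 7.7000·√(1 − 0.8420) ≈ 3.0607
Standard error of the difference = 3.0607·√2 ≈ 4.3285
Minimum reliable difference = 2.576 · SE_diff ≈ 2.576 · 4.3285 ≈ 11.1501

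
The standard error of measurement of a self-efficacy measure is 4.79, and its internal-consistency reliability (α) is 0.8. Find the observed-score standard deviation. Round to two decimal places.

SD = 4.79 / √(1 − 0.8) ≈ 10.711

10.71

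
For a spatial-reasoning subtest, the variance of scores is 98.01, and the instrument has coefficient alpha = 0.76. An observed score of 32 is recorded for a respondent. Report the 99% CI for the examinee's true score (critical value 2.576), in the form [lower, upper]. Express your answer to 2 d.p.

[19.51, 44.49]

σ = 98.01^(1/2) = 9.900
SEM = 9.900 * √(1 − 0.760) = 9.900 * √0.240 ≈ 9.900 * 0.490 ≈ 4.850
Margin = 2.576 * 4.850 ≈ 12.494
Interval: (19.506, 44.494)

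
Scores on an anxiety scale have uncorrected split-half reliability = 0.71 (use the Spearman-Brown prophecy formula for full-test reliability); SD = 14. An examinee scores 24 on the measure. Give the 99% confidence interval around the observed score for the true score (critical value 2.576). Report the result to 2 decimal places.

Spearman-Brown: r = 2(0.71) / (1 + 0.71) = 1.4200 / 1.7100 ≈ 0.8304
SEM = 14.0000 · √(1 − 0.8304) = 14.0000 · √0.1696 ≈ 14.0000 · 0.4118 ≈ 5.7654
Margin = 2.576 · 5.7654 ≈ 14.8517
CI = 24 ± 14.8517 → [9.1483, 38.8517]

[9.15, 38.85]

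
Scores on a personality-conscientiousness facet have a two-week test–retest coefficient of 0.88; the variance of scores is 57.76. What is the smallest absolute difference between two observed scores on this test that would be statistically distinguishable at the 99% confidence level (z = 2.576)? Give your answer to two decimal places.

9.59

σ = 57.76^(1/2) = 7.60000
The standard error of measurement is 7.60000·√(1 − 0.88000) ≈ 7.60000·0.34641 ≈ 2.63272.
Standard error of the difference = 2.63272·√2 ≈ 3.72322
Minimum reliable difference = 2.576 · SE_diff ≈ 2.576 · 3.72322 ≈ 9.59103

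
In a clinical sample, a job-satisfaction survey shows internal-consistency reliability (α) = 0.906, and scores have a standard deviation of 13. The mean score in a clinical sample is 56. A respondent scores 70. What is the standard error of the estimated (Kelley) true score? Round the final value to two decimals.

3.79

SE_est = 13.0000·√[r(1 − r)] ≈ 3.7938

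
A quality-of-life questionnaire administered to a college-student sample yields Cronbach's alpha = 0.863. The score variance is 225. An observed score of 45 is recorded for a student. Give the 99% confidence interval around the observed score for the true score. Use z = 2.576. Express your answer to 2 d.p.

SD = √225 ≈ 15.000
SEM = 15.000 · √(1 − 0.863) = 15.000 · √0.137 ≈ 15.000 · 0.370 ≈ 5.552
2.576 · SEM ≈ 14.302
CI = 45 ± 14.302 → [30.698, 59.302]

[30.70, 59.30]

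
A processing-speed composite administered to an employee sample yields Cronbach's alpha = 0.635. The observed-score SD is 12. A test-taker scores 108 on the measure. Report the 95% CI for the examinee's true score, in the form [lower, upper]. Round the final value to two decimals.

The standard error of measurement is 12.000·√(1 − 0.635) ≈ 12.000·0.604 ≈ 7.250.
1.96 · SEM ≈ 14.210
95% CI: 108 ± 14.210 = [93.790, 122.210]

[93.79, 122.21]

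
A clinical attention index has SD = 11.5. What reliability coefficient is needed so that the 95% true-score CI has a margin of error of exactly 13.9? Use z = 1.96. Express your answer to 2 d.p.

0.62

Required SEM = 13.9 / 1.96 ≃ 7.092
r = 1 − (7.092/11.5)² ≃ 1 − 0.380 ≃ 0.620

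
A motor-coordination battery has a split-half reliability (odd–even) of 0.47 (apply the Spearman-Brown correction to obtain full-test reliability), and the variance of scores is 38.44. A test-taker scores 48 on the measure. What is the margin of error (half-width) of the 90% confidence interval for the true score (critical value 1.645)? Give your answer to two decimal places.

6.12

σ = 38.44^(1/2) = 6.20000
Spearman-Brown: r = 2(0.47) / (1 + 0.47) = 0.94000 / 1.47000 ≈ 0.63946
SEM = 6.20000×√(1 − 0.63946) ≈ 3.72281
Margin = 1.645 × 3.72281 ≈ 6.12402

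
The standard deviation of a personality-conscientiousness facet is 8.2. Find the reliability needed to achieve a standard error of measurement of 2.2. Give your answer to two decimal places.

0.93

r = 1 − (SEM / SD)² = 1 − (2.200 / 8.2)² ≈ 1 − 0.072 ≈ 0.928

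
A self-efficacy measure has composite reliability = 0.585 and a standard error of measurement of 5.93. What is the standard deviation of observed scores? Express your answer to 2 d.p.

9.21

SD = SEM / √(1 − r) = 5.93 / √0.415 ≈ 5.93 / 0.644 ≈ 9.205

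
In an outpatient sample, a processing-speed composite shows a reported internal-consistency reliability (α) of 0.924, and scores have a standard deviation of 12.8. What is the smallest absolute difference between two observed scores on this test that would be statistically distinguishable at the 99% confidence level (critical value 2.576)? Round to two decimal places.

12.86

SEM = 12.8000 · √(1 − 0.9240) = 12.8000 · √0.0760 ≈ 12.8000 · 0.2757 ≈ 3.5287
SE_diff = SEM · √2 ≈ 3.5287 · 1.4142 ≈ 4.9904
Minimum reliable difference = 2.576 · SE_diff ≈ 2.576 · 4.9904 ≈ 12.8552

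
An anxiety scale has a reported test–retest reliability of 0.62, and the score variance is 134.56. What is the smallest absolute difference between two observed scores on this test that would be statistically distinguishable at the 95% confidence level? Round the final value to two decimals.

19.82

SD = √134.56 ≈ 11.600
The standard error of measurement is 11.600*√(1 − 0.620) ≈ 11.600*0.616 ≈ 7.151.
SE_diff = √2 * SEM ≈ 10.113
Minimum reliable difference = 1.96 * SE_diff ≈ 1.96 * 10.113 ≈ 19.821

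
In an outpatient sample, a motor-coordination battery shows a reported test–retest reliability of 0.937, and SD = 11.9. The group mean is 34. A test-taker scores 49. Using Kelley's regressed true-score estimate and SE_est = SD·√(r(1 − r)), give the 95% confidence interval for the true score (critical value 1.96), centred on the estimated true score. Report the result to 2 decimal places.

T̂ = r·X + (1 − r)·M = 0.937×49 + 0.063×34 = 45.913 + 2.142 ≈ 48.055
SE_est = SD × √(r(1 − r)) = 11.900 × √0.059 ≈ 11.900 × 0.243 ≈ 2.891
95% CI: 48.055 ± 5.667 ≈ (42.388, 53.722)

[42.39, 53.72]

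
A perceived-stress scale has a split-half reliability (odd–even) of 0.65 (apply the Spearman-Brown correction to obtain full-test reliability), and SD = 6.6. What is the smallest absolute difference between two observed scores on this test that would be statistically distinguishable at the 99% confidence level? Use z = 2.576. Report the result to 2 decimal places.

Spearman-Brown: r = 2(0.65) / (1 + 0.65) = 1.300 / 1.650 ≃ 0.788
SEM = 6.600 · √(1 − 0.788) = 6.600 · √0.212 ≃ 6.600 · 0.461 ≃ 3.040
SE_diff = √2 · SEM ≃ 4.299
Smallest detectable difference = 2.576·4.299 ≃ 11.074

11.07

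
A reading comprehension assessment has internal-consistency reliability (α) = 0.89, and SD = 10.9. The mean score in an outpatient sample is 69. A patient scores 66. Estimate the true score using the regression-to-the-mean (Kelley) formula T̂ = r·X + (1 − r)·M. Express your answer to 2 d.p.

66.33

T̂ = 0.890(66) + 0.110(69) ≈ 66.330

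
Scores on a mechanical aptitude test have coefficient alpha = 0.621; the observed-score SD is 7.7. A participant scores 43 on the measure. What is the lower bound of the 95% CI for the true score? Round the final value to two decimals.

SEM = 7.700 × √(1 − 0.621) = 7.700 × √0.379 ≈ 7.700 × 0.616 ≈ 4.740
Half-width = 1.96×4.740 ≈ 9.291
Lower bound: 43 − 9.291 = 33.709

33.71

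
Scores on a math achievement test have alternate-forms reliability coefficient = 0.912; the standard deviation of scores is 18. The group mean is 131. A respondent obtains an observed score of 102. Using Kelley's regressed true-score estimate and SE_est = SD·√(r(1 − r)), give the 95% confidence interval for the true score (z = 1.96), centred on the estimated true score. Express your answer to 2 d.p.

T̂ = 0.9120(102) + 0.0880(131) ≈ 104.5520
SE_est = SD · √(r(1 − r)) = 18.0000 · √0.0803 ≈ 18.0000 · 0.2833 ≈ 5.0993
CI = 104.5520 ± 1.96 · 5.0993 → [94.5574, 114.5466]

[94.56, 114.55]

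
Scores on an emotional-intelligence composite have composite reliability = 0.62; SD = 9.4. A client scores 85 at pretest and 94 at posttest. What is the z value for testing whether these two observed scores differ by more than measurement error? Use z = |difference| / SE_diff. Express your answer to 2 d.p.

1.10

The standard error of measurement is 9.400×√(1 − 0.620) ≈ 9.400×0.616 ≈ 5.795.
Standard error of the difference = 5.795·√2 ≈ 8.195
z = 9 / 8.195 ≈ 1.098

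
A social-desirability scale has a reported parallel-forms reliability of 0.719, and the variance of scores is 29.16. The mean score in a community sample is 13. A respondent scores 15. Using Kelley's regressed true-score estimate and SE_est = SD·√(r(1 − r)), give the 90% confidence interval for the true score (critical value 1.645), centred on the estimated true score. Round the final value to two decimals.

[10.45, 18.43]

σ = 29.16^(1/2) = 5.4000
T̂ = 0.7190(15) + 0.2810(13) ≈ 14.4380
SE_est = SD × √(r(1 − r)) = 5.4000 × √0.2020 ≈ 5.4000 × 0.4495 ≈ 2.4272
90% CI: 14.4380 ± 3.9928 ≈ (10.4452, 18.4308)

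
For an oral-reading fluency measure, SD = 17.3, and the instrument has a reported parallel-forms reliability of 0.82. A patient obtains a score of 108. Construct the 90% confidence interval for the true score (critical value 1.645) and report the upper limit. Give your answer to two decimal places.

The standard error of measurement is 17.300·√(1 − 0.820) ≃ 17.300·0.424 ≃ 7.340.
1.645 · SEM ≃ 12.074
Upper limit = 108 + 12.074 ≃ 120.074

120.07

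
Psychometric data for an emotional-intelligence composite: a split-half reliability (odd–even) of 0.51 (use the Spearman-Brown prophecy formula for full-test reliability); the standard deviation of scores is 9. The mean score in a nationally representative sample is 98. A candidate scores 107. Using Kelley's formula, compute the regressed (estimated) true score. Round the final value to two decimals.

Spearman-Brown: r = 2(0.51) / (1 + 0.51) = 1.020 / 1.510 ≈ 0.675
T̂ = 0.675(107) + 0.325(98) ≈ 104.079

104.08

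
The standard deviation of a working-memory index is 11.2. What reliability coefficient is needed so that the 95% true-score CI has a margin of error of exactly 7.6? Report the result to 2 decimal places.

Required SEM = 7.6 / 1.96 ≃ 3.87755
r = 1 − (SEM / SD)² = 1 − (3.87755 / 11.2)² ≃ 1 − 0.11986 ≃ 0.88014

0.88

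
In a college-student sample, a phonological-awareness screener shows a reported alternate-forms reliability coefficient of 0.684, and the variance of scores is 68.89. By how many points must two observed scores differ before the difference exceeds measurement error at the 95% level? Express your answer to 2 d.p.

SD = √68.89 = 8.3000
The standard error of measurement is 8.3000*√(1 − 0.6840) ≃ 8.3000*0.5621 ≃ 4.6658.
SE_diff = √2 * SEM ≃ 6.5984
Minimum reliable difference = 1.96 * SE_diff ≃ 1.96 * 6.5984 ≃ 12.9328

12.93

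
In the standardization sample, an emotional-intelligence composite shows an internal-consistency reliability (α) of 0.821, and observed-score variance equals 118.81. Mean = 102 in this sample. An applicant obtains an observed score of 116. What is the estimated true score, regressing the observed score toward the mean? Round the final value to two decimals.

113.49

T̂ = 0.8210(116) + 0.1790(102) ≈ 113.4940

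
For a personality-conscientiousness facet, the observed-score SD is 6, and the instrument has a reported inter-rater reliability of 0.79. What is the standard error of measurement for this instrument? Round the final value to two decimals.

2.75

SEM = 6.0000 × √(1 − 0.7900) = 6.0000 × √0.2100 ≈ 6.0000 × 0.4583 ≈ 2.7495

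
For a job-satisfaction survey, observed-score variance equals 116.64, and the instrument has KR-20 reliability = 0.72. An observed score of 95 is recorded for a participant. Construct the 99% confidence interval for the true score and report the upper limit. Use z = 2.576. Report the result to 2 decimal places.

SD = √116.64 ≃ 10.800
SEM = 10.800 * √(1 − 0.720) = 10.800 * √0.280 ≃ 10.800 * 0.529 ≃ 5.715
Half-width = 2.576*5.715 ≃ 14.721
Upper limit = 95 + 14.721 ≃ 109.721

109.72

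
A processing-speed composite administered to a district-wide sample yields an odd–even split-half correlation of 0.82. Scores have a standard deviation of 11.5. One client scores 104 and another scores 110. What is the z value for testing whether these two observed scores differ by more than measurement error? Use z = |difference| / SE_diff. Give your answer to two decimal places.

r_full = 2·0.82 / (1 + 0.82) ≈ 0.9011
SEM = 11.5000*√(1 − 0.9011) ≈ 3.6166
SE_diff = √2 * SEM ≈ 5.1146
z = 6 / 5.1146 ≈ 1.1731

1.17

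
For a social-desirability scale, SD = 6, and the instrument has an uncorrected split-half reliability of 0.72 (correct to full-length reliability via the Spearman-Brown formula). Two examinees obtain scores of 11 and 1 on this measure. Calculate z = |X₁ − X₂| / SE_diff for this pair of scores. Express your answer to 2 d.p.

r_full = 2·0.72 / (1 + 0.72) ≃ 0.837
SEM = 6.000·√(1 − 0.837) ≃ 2.421
Standard error of the difference = 2.421·√2 ≃ 3.424
z = 10 / 3.424 ≃ 2.921

2.92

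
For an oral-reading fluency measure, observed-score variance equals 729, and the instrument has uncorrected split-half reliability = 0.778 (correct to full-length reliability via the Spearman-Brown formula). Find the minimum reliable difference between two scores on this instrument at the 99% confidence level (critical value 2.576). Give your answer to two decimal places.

σ = 729^(1/2) = 27.0000
Full-length reliability (Spearman-Brown) = 2(0.778)/(1+0.778) ≈ 0.8751
SEM = 27.0000 × √(1 − 0.8751) = 27.0000 × √0.1249 ≈ 27.0000 × 0.3534 ≈ 9.5406
Standard error of the difference = 9.5406·√2 ≈ 13.4924
Smallest detectable difference = 2.576×13.4924 ≈ 34.7564

34.76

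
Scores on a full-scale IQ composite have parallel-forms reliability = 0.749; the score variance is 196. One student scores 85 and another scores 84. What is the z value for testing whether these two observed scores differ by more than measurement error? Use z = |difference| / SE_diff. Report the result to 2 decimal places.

0.10

σ = 196^(1/2) = 14.00000
SEM = 14.00000*√(1 − 0.74900) ≈ 7.01399
SE_diff = SEM * √2 ≈ 7.01399 * 1.41421 ≈ 9.91927
z = |85 − 84| / 9.91927 = 1 / 9.91927 ≈ 0.10081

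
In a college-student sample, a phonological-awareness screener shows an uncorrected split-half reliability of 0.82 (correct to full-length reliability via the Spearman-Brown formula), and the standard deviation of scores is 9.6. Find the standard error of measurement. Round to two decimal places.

Spearman-Brown: r = 2(0.82) / (1 + 0.82) = 1.640 / 1.820 ≃ 0.901
SEM = 9.600·√(1 − 0.901) ≃ 3.019

3.02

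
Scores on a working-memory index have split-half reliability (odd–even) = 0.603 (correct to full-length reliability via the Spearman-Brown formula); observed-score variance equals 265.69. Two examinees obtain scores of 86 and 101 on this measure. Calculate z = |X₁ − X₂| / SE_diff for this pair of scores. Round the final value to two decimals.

SD = √265.69 = 16.300
r_full = 2·0.603 / (1 + 0.603) ≈ 0.752
SEM = 16.300·√(1 − 0.752) ≈ 8.112
SE_diff = √2 · SEM ≈ 11.472
z = 15 / 11.472 ≈ 1.308

1.31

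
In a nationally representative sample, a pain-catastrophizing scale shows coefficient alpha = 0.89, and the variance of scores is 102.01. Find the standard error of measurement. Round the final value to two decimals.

3.35

SD = √102.01 ≃ 10.100
SEM = 10.100 × √(1 − 0.890) = 10.100 × √0.110 ≃ 10.100 × 0.332 ≃ 3.350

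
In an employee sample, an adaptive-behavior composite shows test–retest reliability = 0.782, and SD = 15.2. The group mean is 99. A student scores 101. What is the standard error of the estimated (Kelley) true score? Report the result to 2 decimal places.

6.28

SE_est = SD · √(r(1 − r)) = 15.20000 · √0.17048 ≈ 15.20000 · 0.41289 ≈ 6.27589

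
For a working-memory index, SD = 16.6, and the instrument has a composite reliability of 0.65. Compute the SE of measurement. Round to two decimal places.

9.82

The standard error of measurement is 16.600·√(1 − 0.650) ≈ 16.600·0.592 ≈ 9.821.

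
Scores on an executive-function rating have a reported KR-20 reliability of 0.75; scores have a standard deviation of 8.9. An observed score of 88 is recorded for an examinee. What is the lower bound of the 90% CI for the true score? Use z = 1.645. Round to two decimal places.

SEM = 8.90000*√(1 − 0.75000) ≈ 4.45000
Margin = 1.645 * 4.45000 ≈ 7.32025
Lower limit = 88 − 7.32025 ≈ 80.67975

80.68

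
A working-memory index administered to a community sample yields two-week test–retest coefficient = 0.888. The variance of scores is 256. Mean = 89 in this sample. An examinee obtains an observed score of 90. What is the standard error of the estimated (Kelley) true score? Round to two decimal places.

SD = √256 = 16.000
SE_est = 16.000·√(0.888·0.112) ≈ 5.046

5.05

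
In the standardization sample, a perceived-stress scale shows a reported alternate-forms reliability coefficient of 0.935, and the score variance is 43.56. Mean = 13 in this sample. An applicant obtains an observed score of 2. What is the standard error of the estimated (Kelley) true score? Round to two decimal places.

SD = √43.56 = 6.600
SE_est = SD * √(r(1 − r)) = 6.600 * √0.061 ≈ 6.600 * 0.247 ≈ 1.627

1.63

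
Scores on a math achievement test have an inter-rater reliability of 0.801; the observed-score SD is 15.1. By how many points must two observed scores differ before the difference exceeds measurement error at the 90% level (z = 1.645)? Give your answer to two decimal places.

15.67

SEM = 15.1000 · √(1 − 0.8010) = 15.1000 · √0.1990 ≈ 15.1000 · 0.4461 ≈ 6.7360
Standard error of the difference = 6.7360·√2 ≈ 9.5262
Smallest detectable difference = 1.645·9.5262 ≈ 15.6706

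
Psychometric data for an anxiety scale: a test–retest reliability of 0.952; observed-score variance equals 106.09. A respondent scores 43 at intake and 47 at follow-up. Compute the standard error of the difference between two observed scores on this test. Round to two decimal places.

3.19

SD = √106.09 ≃ 10.30000
The standard error of measurement is 10.30000×√(1 − 0.95200) ≃ 10.30000×0.21909 ≃ 2.25662.
SE_diff = SEM × √2 ≃ 2.25662 × 1.41421 ≃ 3.19134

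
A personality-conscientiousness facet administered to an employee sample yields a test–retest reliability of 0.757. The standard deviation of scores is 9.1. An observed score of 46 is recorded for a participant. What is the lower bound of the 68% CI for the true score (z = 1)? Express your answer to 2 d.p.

41.51

SEM = 9.10000 × √(1 − 0.75700) = 9.10000 × √0.24300 ≈ 9.10000 × 0.49295 ≈ 4.48585
1 × SEM ≈ 4.48585
Lower bound: 46 − 4.48585 = 41.51415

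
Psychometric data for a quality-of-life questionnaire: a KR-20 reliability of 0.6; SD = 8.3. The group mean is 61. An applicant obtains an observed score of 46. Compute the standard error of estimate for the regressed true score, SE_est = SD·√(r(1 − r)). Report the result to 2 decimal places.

SE_est = SD × √(r(1 − r)) = 8.3000 × √0.2400 ≈ 8.3000 × 0.4899 ≈ 4.0662

4.07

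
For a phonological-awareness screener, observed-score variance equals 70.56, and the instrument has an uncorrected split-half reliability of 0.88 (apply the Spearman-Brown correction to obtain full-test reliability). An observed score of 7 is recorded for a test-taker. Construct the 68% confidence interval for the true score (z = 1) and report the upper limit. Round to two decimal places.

SD = √70.56 ≈ 8.400
r_full = 2·0.88 / (1 + 0.88) ≈ 0.936
The standard error of measurement is 8.400×√(1 − 0.936) ≈ 8.400×0.253 ≈ 2.122.
Margin = 1 × 2.122 ≈ 2.122
Upper limit = 7 + 2.122 ≈ 9.122

9.12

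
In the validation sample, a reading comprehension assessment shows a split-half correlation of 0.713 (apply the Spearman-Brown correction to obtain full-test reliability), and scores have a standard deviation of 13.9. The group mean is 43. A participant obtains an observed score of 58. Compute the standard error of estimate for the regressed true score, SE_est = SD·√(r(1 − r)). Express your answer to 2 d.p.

5.19

Spearman-Brown: r = 2(0.713) / (1 + 0.713) = 1.4260 / 1.7130 ≃ 0.8325
SE_est = SD * √(r(1 − r)) = 13.9000 * √0.1395 ≃ 13.9000 * 0.3735 ≃ 5.1911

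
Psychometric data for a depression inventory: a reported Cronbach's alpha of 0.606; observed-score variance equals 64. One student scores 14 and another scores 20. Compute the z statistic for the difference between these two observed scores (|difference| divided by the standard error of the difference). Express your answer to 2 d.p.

0.84

SD = √64 ≃ 8.0000
The standard error of measurement is 8.0000·√(1 − 0.6060) ≃ 8.0000·0.6277 ≃ 5.0216.
SE_diff = √2 · SEM ≃ 7.1015
z = 6 / 7.1015 ≃ 0.8449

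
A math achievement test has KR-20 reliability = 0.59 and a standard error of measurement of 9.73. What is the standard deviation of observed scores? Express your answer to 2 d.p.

σ = SEM·(1 − r)^(−1/2) ≈ 9.73·1.56174 ≈ 15.19571

15.20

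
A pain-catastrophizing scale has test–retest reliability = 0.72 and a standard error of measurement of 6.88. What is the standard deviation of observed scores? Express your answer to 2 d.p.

σ = SEM·(1 − r)^(−1/2) ≈ 6.88×1.8898 ≈ 13.0020

13.00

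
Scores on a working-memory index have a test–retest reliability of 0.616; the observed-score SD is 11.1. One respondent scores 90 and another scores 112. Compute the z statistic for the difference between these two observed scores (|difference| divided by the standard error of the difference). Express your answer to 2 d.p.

SEM = 11.100 × √(1 − 0.616) = 11.100 × √0.384 ≈ 11.100 × 0.620 ≈ 6.878
SE_diff = SEM × √2 ≈ 6.878 × 1.414 ≈ 9.728
z = |90 − 112| / 9.728 = 22 / 9.728 ≈ 2.262

2.26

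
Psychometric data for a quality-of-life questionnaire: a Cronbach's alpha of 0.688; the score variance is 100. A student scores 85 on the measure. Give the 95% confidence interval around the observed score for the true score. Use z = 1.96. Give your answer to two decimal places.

[74.05, 95.95]

SD = √100 = 10.0000
SEM = 10.0000 * √(1 − 0.6880) = 10.0000 * √0.3120 ≈ 10.0000 * 0.5586 ≈ 5.5857
1.96 * SEM ≈ 10.9480
95% CI: 85 ± 10.9480 = [74.0520, 95.9480]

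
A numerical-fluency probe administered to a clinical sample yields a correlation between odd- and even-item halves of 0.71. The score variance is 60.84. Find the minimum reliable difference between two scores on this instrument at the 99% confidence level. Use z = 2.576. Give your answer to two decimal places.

11.70

SD = √60.84 = 7.80000
r_full = 2·0.71 / (1 + 0.71) ≃ 0.83041
SEM = 7.80000 × √(1 − 0.83041) = 7.80000 × √0.16959 ≃ 7.80000 × 0.41181 ≃ 3.21215
Standard error of the difference = 3.21215·√2 ≃ 4.54266
Smallest detectable difference = 2.576×4.54266 ≃ 11.70190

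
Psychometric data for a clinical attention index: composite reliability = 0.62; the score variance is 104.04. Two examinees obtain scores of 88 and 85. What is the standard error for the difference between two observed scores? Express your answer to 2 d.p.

SD = √104.04 = 10.200
SEM = 10.200×√(1 − 0.620) ≈ 6.288
SE_diff = SEM × √2 ≈ 6.288 × 1.414 ≈ 8.892

8.89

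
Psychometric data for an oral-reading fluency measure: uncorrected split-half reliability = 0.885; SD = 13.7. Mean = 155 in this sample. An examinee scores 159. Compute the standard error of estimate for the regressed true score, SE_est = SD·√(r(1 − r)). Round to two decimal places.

Full-length reliability (Spearman-Brown) = 2(0.885)/(1+0.885) ≈ 0.939
SE_est = 13.700·√[r(1 − r)] ≈ 3.279

3.28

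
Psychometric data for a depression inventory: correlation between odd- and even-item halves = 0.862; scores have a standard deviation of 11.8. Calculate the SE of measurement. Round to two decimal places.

3.21

r_full = 2·0.862 / (1 + 0.862) ≃ 0.926
SEM = 11.800 × √(1 − 0.926) = 11.800 × √0.074 ≃ 11.800 × 0.272 ≃ 3.212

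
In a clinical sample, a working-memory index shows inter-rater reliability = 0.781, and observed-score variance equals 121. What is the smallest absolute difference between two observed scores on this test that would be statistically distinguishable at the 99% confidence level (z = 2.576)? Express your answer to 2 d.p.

SD = √121 ≈ 11.0000
SEM = 11.0000 × √(1 − 0.7810) = 11.0000 × √0.2190 ≈ 11.0000 × 0.4680 ≈ 5.1477
SE_diff = √2 × SEM ≈ 7.2800
Smallest detectable difference = 2.576×7.2800 ≈ 18.7532

18.75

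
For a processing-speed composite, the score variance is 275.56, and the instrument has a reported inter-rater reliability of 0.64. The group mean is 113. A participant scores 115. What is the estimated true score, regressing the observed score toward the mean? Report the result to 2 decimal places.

114.28

T̂ = r·X + (1 − r)·M = 0.640·115 + 0.360·113 = 73.600 + 40.680 ≃ 114.280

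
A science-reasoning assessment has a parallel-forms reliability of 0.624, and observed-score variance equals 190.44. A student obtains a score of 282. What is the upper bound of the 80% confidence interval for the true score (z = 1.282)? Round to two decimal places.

292.85

SD = √190.44 ≈ 13.800
SEM = 13.800 · √(1 − 0.624) = 13.800 · √0.376 ≈ 13.800 · 0.613 ≈ 8.462
Margin = 1.282 · 8.462 ≈ 10.848
Upper limit = 282 + 10.848 ≈ 292.848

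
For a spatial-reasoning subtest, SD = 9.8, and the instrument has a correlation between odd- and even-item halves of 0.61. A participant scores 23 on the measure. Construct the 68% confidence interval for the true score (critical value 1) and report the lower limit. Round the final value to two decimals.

18.18

Spearman-Brown: r = 2(0.61) / (1 + 0.61) = 1.2200 / 1.6100 ≈ 0.7578
SEM = 9.8000×√(1 − 0.7578) ≈ 4.8233
Half-width = 1×4.8233 ≈ 4.8233
Lower bound: 23 − 4.8233 = 18.1767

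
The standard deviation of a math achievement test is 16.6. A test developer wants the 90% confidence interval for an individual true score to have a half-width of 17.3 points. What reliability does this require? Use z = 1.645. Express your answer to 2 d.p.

SEM needed = half-width / z = 17.3/1.645 ≃ 10.517
Required reliability = 1 − (SEM/SD)² = 1 − 0.401 ≃ 0.599

0.60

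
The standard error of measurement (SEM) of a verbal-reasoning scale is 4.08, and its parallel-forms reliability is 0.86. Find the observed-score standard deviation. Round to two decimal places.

SD = 4.08 / √(1 − 0.86) ≈ 10.904

10.90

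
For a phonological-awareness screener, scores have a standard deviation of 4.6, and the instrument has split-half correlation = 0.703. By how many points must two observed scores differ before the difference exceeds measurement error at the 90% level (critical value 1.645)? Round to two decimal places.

Spearman-Brown: r = 2(0.703) / (1 + 0.703) = 1.4060 / 1.7030 ≈ 0.8256
SEM = 4.6000×√(1 − 0.8256) ≈ 1.9210
SE_diff = SEM × √2 ≈ 1.9210 × 1.4142 ≈ 2.7167
Minimum reliable difference = 1.645 × SE_diff ≈ 1.645 × 2.7167 ≈ 4.4690

4.47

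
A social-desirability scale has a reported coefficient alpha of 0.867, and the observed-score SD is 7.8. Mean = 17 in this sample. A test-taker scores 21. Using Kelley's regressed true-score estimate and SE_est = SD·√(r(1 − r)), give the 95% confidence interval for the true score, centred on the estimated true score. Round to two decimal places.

T̂ = 0.8670(21) + 0.1330(17) ≈ 20.4680
SE_est = 7.8000·√[r(1 − r)] ≈ 2.6487
95% CI: 20.4680 ± 5.1914 ≈ (15.2766, 25.6594)

[15.28, 25.66]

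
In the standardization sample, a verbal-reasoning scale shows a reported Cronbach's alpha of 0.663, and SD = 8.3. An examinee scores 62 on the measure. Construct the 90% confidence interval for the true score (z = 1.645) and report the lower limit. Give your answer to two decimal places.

54.07

SEM = 8.300·√(1 − 0.663) ≈ 4.818
Margin = 1.645 · 4.818 ≈ 7.926
Lower limit = 62 − 7.926 ≈ 54.074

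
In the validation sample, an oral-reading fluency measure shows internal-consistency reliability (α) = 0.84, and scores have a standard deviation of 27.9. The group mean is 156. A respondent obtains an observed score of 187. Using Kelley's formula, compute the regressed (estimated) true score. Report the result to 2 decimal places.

Estimated true score = 0.84000*187 + (1 − 0.84000)*156 ≈ 182.04000

182.04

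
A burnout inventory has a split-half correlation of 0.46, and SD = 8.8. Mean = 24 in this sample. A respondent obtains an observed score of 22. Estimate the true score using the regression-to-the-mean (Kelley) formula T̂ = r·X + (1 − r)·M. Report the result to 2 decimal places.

Spearman-Brown: r = 2(0.46) / (1 + 0.46) = 0.9200 / 1.4600 ≈ 0.6301
T̂ = 0.6301(22) + 0.3699(24) ≈ 22.7397

22.74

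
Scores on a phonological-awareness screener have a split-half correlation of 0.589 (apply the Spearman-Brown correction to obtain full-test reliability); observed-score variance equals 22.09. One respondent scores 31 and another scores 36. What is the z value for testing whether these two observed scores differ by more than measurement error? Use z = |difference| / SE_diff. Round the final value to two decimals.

1.48

SD = √22.09 = 4.7000
r_full = 2·0.589 / (1 + 0.589) ≈ 0.7413
SEM = 4.7000 × √(1 − 0.7413) = 4.7000 × √0.2587 ≈ 4.7000 × 0.5086 ≈ 2.3903
Standard error of the difference = 2.3903·√2 ≈ 3.3804
z = |31 − 36| / 3.3804 = 5 / 3.3804 ≈ 1.4791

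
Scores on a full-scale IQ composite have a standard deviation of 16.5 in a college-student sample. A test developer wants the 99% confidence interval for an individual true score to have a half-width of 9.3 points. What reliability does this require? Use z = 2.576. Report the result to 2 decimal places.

0.95

SEM needed = half-width / z = 9.3/2.576 ≃ 3.6102
r = 1 − (SEM / SD)² = 1 − (3.6102 / 16.5)² ≃ 1 − 0.0479 ≃ 0.9521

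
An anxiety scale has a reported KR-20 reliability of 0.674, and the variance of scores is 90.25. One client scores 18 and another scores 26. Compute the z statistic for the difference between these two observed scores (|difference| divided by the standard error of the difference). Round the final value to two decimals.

SD = √90.25 ≈ 9.5000
SEM = 9.5000*√(1 − 0.6740) ≈ 5.4242
Standard error of the difference = 5.4242·√2 ≈ 7.6709
z = |18 − 26| / 7.6709 = 8 / 7.6709 ≈ 1.0429

1.04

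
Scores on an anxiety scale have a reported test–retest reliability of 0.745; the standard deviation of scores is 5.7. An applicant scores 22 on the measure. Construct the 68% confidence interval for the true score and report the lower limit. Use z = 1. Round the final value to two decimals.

SEM = 5.700 * √(1 − 0.745) = 5.700 * √0.255 ≃ 5.700 * 0.505 ≃ 2.878
Half-width = 1*2.878 ≃ 2.878
Lower limit = 22 − 2.878 ≃ 19.122

19.12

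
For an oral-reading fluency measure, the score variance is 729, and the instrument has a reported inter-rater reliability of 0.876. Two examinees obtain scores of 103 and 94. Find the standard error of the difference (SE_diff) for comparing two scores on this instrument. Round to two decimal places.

σ = 729^(1/2) = 27.0000
SEM = 27.0000 × √(1 − 0.8760) = 27.0000 × √0.1240 ≈ 27.0000 × 0.3521 ≈ 9.5077
Standard error of the difference = 9.5077·√2 ≈ 13.4459

13.45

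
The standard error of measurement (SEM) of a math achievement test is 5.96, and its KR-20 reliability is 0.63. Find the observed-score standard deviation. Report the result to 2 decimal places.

9.80

σ = SEM·(1 − r)^(−1/2) ≈ 5.96*1.6440 ≈ 9.7982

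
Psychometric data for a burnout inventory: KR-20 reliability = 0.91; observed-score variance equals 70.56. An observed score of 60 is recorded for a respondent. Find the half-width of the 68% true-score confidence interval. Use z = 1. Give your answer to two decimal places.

SD = √70.56 ≃ 8.40000
SEM = 8.40000 × √(1 − 0.91000) = 8.40000 × √0.09000 ≃ 8.40000 × 0.30000 ≃ 2.52000
Margin = 1 × 2.52000 ≃ 2.52000

2.52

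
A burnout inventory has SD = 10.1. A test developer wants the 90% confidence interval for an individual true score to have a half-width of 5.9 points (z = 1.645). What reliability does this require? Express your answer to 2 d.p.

SEM needed = half-width / z = 5.9/1.645 ≃ 3.5866
r = 1 − (3.5866/10.1)² ≃ 1 − 0.1261 ≃ 0.8739

0.87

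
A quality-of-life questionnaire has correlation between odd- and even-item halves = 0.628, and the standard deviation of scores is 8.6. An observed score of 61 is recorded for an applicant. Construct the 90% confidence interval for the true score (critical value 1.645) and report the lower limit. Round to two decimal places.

Full-length reliability (Spearman-Brown) = 2(0.628)/(1+0.628) ≈ 0.771
The standard error of measurement is 8.600·√(1 − 0.771) ≈ 8.600·0.478 ≈ 4.111.
Half-width = 1.645·4.111 ≈ 6.763
Lower limit = 61 − 6.763 ≈ 54.237

54.24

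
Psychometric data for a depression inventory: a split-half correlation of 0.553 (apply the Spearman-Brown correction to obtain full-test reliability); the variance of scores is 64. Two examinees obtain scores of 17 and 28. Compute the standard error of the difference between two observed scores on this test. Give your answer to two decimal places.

6.07

SD = √64 = 8.0000
Full-length reliability (Spearman-Brown) = 2(0.553)/(1+0.553) ≃ 0.7122
SEM = 8.0000 · √(1 − 0.7122) = 8.0000 · √0.2878 ≃ 8.0000 · 0.5365 ≃ 4.2920
SE_diff = √2 · SEM ≃ 6.0698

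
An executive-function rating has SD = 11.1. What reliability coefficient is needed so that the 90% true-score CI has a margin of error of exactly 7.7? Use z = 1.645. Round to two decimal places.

SEM needed = half-width / z = 7.7/1.645 ≈ 4.681
r = 1 − (4.681/11.1)² ≈ 1 − 0.178 ≈ 0.822

0.82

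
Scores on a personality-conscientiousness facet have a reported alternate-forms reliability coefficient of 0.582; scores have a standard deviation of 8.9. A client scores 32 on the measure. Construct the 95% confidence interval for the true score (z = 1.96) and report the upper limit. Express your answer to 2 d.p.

SEM = 8.9000 * √(1 − 0.5820) = 8.9000 * √0.4180 ≈ 8.9000 * 0.6465 ≈ 5.7541
1.96 * SEM ≈ 11.2781
Upper limit = 32 + 11.2781 ≈ 43.2781

43.28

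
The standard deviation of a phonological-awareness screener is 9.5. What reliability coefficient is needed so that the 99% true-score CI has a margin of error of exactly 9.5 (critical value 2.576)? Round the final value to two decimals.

0.85

SEM needed = half-width / z = 9.5/2.576 ≈ 3.6879
Required reliability = 1 − (SEM/SD)² = 1 − 0.1507 ≈ 0.8493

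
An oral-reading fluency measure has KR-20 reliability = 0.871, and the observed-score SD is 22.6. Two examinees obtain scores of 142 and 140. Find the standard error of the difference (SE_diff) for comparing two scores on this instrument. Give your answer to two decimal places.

11.48

SEM = 22.6000*√(1 − 0.8710) ≈ 8.1171
Standard error of the difference = 8.1171·√2 ≈ 11.4794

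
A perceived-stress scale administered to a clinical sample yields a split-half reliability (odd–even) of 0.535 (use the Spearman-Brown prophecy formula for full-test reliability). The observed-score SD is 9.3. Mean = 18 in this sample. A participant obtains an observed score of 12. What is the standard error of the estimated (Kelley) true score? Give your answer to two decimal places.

4.27

Spearman-Brown: r = 2(0.535) / (1 + 0.535) = 1.070 / 1.535 ≈ 0.697
SE_est = SD × √(r(1 − r)) = 9.300 × √0.211 ≈ 9.300 × 0.460 ≈ 4.274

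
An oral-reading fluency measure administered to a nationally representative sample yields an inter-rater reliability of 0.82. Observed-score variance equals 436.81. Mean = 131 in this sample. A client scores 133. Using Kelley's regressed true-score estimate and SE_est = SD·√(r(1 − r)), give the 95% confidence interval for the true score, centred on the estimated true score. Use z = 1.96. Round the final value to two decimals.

[116.90, 148.38]

SD = √436.81 ≈ 20.90000
Estimated true score = 0.82000·133 + (1 − 0.82000)·131 ≈ 132.64000
SE_est = 20.90000·√[r(1 − r)] ≈ 8.02952
95% CI: 132.64000 ± 15.73785 ≈ (116.90215, 148.37785)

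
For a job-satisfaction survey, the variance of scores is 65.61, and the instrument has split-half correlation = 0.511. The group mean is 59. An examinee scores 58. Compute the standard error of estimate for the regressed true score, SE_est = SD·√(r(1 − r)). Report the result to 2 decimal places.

3.79

SD = √65.61 ≈ 8.10000
Spearman-Brown: r = 2(0.511) / (1 + 0.511) = 1.02200 / 1.51100 ≈ 0.67637
SE_est = 8.10000·√[r(1 − r)] ≈ 3.78966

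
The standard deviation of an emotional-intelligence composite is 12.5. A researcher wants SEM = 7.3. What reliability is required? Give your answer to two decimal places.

Required reliability = 1 − (SEM/SD)² = 1 − 0.341 ≈ 0.659

0.66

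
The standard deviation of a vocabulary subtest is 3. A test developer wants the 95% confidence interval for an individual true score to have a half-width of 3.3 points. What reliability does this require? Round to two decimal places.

Required SEM = 3.3 / 1.96 ≈ 1.6837
Required reliability = 1 − (SEM/SD)² = 1 − 0.3150 ≈ 0.6850

0.69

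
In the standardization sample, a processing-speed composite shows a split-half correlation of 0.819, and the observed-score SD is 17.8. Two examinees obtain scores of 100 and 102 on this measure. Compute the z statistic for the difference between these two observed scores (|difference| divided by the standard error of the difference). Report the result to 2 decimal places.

0.25

Spearman-Brown: r = 2(0.819) / (1 + 0.819) = 1.6380 / 1.8190 ≈ 0.9005
SEM = 17.8000 × √(1 − 0.9005) = 17.8000 × √0.0995 ≈ 17.8000 × 0.3154 ≈ 5.6149
Standard error of the difference = 5.6149·√2 ≈ 7.9407
z = 2 / 7.9407 ≈ 0.2519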